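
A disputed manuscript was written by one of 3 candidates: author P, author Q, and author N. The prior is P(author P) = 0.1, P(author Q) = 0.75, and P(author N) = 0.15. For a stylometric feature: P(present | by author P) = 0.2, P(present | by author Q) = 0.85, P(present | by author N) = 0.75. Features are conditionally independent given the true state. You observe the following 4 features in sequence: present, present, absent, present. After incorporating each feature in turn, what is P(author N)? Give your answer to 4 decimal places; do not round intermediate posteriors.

0.1849

After 'present': normaliser = 0.2·0.1000 + 0.85·0.7500 + 0.75·0.1500; P(author P) ≈ 0.0260, P(author Q) ≈ 0.8279, P(author N) ≈ 0.1461
After 'present': normaliser = 0.2·0.0260 + 0.85·0.8279 + 0.75·0.1461; P(author P) ≈ 0.0063, P(author Q) ≈ 0.8598, P(author N) ≈ 0.1339
After 'absent': normaliser = 0.8·0.0063 + 0.15·0.8598 + 0.25·0.1339; P(author P) ≈ 0.0303, P(author Q) ≈ 0.7699, P(author N) ≈ 0.1998
After 'present': normaliser = 0.2·0.0303 + 0.85·0.7699 + 0.75·0.1998; P(author P) ≈ 0.0075, P(author Q) ≈ 0.8076, P(author N) ≈ 0.1849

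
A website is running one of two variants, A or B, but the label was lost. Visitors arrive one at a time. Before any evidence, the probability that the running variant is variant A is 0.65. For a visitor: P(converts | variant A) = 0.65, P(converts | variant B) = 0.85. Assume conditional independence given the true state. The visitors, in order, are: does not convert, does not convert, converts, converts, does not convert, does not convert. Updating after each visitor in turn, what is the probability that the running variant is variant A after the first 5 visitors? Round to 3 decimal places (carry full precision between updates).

After 'does not convert': P(A) = 0.35·0.6500 / (0.35·0.6500 + 0.15·0.3500) ≈ 0.8125
After 'does not convert': P(A) = 0.35·0.8125 / (0.35·0.8125 + 0.15·0.1875) ≈ 0.9100
After 'converts': P(A) = 0.65·0.9100 / (0.65·0.9100 + 0.85·0.0900) ≈ 0.8855
After 'converts': P(A) = 0.65·0.8855 / (0.65·0.8855 + 0.85·0.1145) ≈ 0.8553
After 'does not convert': P(A) = 0.35·0.8553 / (0.35·0.8553 + 0.15·0.1447) ≈ 0.9324

0.932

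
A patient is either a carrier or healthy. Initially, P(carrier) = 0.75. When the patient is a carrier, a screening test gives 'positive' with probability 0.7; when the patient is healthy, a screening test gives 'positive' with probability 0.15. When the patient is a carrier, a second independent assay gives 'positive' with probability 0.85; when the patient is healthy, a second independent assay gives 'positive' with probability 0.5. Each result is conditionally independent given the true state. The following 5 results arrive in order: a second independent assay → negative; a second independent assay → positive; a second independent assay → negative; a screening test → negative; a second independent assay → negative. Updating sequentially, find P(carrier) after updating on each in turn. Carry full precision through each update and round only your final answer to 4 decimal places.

0.0463

Apply Bayes' rule sequentially, carrying P(carrier) forward.
After a second independent assay='negative': P(carrier) = 0.15·0.7500 / (0.15·0.7500 + 0.5·0.2500) ≈ 0.4737
After a second independent assay='positive': P(carrier) = 0.85·0.4737 / (0.85·0.4737 + 0.5·0.5263) ≈ 0.6047
After a second independent assay='negative': P(carrier) = 0.15·0.6047 / (0.15·0.6047 + 0.5·0.3953) ≈ 0.3146
After a screening test='negative': P(carrier) = 0.3·0.3146 / (0.3·0.3146 + 0.85·0.6854) ≈ 0.1394
After a second independent assay='negative': P(carrier) = 0.15·0.1394 / (0.15·0.1394 + 0.5·0.8606) ≈ 0.0463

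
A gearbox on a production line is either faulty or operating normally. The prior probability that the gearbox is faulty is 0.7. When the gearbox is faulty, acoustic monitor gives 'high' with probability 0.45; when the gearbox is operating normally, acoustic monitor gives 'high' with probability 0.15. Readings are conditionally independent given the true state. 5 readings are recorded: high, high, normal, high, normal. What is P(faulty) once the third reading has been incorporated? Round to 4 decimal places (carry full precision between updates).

After 'high': P(faulty) = 0.45·0.7000 / (0.45·0.7000 + 0.15·0.3000) ≈ 0.8750
After 'high': P(faulty) = 0.45·0.8750 / (0.45·0.8750 + 0.15·0.1250) ≈ 0.9545
After 'normal': P(faulty) = 0.55·0.9545 / (0.55·0.9545 + 0.85·0.0455) ≈ 0.9315

0.9315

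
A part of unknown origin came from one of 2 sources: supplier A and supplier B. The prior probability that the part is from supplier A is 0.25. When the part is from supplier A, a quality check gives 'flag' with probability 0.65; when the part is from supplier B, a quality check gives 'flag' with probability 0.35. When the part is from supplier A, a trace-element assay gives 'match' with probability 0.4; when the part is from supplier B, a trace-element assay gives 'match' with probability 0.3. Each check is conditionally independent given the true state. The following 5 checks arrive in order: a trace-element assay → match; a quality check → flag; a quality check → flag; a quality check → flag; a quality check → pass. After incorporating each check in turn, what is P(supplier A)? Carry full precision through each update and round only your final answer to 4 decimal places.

0.6052

After a trace-element assay='match': P(supplier A) = 0.4·0.2500 / (0.4·0.2500 + 0.3·0.7500) ≈ 0.3077
After a quality check='flag': P(supplier A) = 0.65·0.3077 / (0.65·0.3077 + 0.35·0.6923) ≈ 0.4522
After a quality check='flag': P(supplier A) = 0.65·0.4522 / (0.65·0.4522 + 0.35·0.5478) ≈ 0.6052
After a quality check='flag': P(supplier A) = 0.65·0.6052 / (0.65·0.6052 + 0.35·0.3948) ≈ 0.7400
After a quality check='pass': P(supplier A) = 0.35·0.7400 / (0.35·0.7400 + 0.65·0.2600) ≈ 0.6052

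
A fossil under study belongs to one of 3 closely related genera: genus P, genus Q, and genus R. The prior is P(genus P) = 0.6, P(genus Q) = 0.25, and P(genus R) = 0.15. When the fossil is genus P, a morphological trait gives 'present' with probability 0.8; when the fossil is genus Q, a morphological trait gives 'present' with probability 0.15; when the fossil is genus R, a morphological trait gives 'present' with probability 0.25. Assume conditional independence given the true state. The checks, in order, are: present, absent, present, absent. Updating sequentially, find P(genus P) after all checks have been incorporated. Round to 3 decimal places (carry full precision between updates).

Each posterior becomes the prior for the next update.
After 'present': normaliser = 0.8·0.6000 + 0.15·0.2500 + 0.25·0.1500; P(genus P) ≈ 0.8649, P(genus Q) ≈ 0.0676, P(genus R) ≈ 0.0676
After 'absent': normaliser = 0.2·0.8649 + 0.85·0.0676 + 0.75·0.0676; P(genus P) ≈ 0.6154, P(genus Q) ≈ 0.2043, P(genus R) ≈ 0.1803
After 'present': normaliser = 0.8·0.6154 + 0.15·0.2043 + 0.25·0.1803; P(genus P) ≈ 0.8667, P(genus Q) ≈ 0.0540, P(genus R) ≈ 0.0793
After 'absent': normaliser = 0.2·0.8667 + 0.85·0.0540 + 0.75·0.0793; P(genus P) ≈ 0.6219, P(genus Q) ≈ 0.1646, P(genus R) ≈ 0.2135

0.622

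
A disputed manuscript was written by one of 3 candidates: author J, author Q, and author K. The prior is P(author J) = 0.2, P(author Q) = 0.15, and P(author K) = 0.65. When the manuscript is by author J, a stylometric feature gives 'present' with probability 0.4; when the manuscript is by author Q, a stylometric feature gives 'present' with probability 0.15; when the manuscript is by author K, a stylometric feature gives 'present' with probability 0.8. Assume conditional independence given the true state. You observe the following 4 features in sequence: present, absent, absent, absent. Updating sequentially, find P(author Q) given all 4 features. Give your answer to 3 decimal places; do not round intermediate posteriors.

0.392

Each posterior becomes the prior for the next update.
After 'present': normaliser = 0.4·0.2000 + 0.15·0.1500 + 0.8·0.6500; P(author J) ≈ 0.1285, P(author Q) ≈ 0.0361, P(author K) ≈ 0.8353
After 'absent': normaliser = 0.6·0.1285 + 0.85·0.0361 + 0.2·0.8353; P(author J) ≈ 0.2805, P(author Q) ≈ 0.1118, P(author K) ≈ 0.6077
After 'absent': normaliser = 0.6·0.2805 + 0.85·0.1118 + 0.2·0.6077; P(author J) ≈ 0.4373, P(author Q) ≈ 0.2468, P(author K) ≈ 0.3158
After 'absent': normaliser = 0.6·0.4373 + 0.85·0.2468 + 0.2·0.3158; P(author J) ≈ 0.4901, P(author Q) ≈ 0.3919, P(author K) ≈ 0.1180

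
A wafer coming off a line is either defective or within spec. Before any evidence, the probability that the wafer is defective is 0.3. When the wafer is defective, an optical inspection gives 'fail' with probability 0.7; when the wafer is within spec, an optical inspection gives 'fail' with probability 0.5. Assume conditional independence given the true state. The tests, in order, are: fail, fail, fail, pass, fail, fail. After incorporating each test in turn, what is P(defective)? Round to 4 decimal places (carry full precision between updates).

After 'fail': P(defective) = 0.7·0.3000 / (0.7·0.3000 + 0.5·0.7000) ≈ 0.3750
After 'fail': P(defective) = 0.7·0.3750 / (0.7·0.3750 + 0.5·0.6250) ≈ 0.4565
After 'fail': P(defective) = 0.7·0.4565 / (0.7·0.4565 + 0.5·0.5435) ≈ 0.5404
After 'pass': P(defective) = 0.3·0.5404 / (0.3·0.5404 + 0.5·0.4596) ≈ 0.4137
After 'fail': P(defective) = 0.7·0.4137 / (0.7·0.4137 + 0.5·0.5863) ≈ 0.4969
After 'fail': P(defective) = 0.7·0.4969 / (0.7·0.4969 + 0.5·0.5031) ≈ 0.5804

0.5804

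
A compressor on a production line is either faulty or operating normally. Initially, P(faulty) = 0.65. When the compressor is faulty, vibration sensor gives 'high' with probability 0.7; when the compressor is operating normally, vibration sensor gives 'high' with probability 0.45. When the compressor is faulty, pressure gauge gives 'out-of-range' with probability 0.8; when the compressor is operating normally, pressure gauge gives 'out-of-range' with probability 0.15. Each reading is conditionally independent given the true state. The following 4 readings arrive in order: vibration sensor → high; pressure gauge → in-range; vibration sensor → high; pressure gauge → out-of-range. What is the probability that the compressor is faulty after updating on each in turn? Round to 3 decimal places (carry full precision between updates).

0.849

Apply Bayes' rule sequentially, carrying P(faulty) forward.
After vibration sensor='high': P(faulty) = 0.7·0.6500 / (0.7·0.6500 + 0.45·0.3500) ≈ 0.7429
After pressure gauge='in-range': P(faulty) = 0.2·0.7429 / (0.2·0.7429 + 0.85·0.2571) ≈ 0.4047
After vibration sensor='high': P(faulty) = 0.7·0.4047 / (0.7·0.4047 + 0.45·0.5953) ≈ 0.5139
After pressure gauge='out-of-range': P(faulty) = 0.8·0.5139 / (0.8·0.5139 + 0.15·0.4861) ≈ 0.8494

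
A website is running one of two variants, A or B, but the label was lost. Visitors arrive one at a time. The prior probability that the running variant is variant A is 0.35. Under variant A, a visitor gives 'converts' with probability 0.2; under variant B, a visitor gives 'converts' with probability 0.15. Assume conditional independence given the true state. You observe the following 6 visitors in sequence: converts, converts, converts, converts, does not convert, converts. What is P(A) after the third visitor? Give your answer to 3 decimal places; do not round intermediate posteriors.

After 'converts': P(A) = 0.2·0.3500 / (0.2·0.3500 + 0.15·0.6500) ≈ 0.4179
After 'converts': P(A) = 0.2·0.4179 / (0.2·0.4179 + 0.15·0.5821) ≈ 0.4891
After 'converts': P(A) = 0.2·0.4891 / (0.2·0.4891 + 0.15·0.5109) ≈ 0.5607

0.561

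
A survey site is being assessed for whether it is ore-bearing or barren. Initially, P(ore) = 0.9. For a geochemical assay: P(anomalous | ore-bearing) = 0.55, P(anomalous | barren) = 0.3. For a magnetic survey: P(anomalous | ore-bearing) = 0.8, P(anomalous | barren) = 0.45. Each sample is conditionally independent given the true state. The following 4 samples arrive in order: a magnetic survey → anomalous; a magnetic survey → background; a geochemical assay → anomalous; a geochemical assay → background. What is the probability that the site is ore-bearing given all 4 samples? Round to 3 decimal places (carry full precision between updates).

After a magnetic survey='anomalous': P(ore) = 0.8·0.9000 / (0.8·0.9000 + 0.45·0.1000) ≈ 0.9412
After a magnetic survey='background': P(ore) = 0.2·0.9412 / (0.2·0.9412 + 0.55·0.0588) ≈ 0.8533
After a geochemical assay='anomalous': P(ore) = 0.55·0.8533 / (0.55·0.8533 + 0.3·0.1467) ≈ 0.9143
After a geochemical assay='background': P(ore) = 0.45·0.9143 / (0.45·0.9143 + 0.7·0.0857) ≈ 0.8727

0.873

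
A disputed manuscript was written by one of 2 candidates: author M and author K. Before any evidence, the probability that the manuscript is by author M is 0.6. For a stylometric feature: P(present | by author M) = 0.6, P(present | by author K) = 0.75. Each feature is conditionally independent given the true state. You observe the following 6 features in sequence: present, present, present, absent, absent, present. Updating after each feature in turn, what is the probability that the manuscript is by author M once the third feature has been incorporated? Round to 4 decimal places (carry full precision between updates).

0.4344

Apply Bayes' rule sequentially, carrying P(author M) forward.
After 'present': P(author M) = 0.6·0.6000 / (0.6·0.6000 + 0.75·0.4000) ≈ 0.5455
After 'present': P(author M) = 0.6·0.5455 / (0.6·0.5455 + 0.75·0.4545) ≈ 0.4898
After 'present': P(author M) = 0.6·0.4898 / (0.6·0.4898 + 0.75·0.5102) ≈ 0.4344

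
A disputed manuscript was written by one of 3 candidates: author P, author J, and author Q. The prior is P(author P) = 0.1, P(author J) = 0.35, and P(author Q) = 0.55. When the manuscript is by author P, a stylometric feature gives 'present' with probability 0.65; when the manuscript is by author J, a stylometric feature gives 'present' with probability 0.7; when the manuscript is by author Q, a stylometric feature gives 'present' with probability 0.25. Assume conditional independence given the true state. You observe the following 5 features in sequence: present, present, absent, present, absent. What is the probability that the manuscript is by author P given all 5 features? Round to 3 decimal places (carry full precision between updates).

0.177

After 'present': normaliser = 0.65·0.1000 + 0.7·0.3500 + 0.25·0.5500; P(author P) ≈ 0.1453, P(author J) ≈ 0.5475, P(author Q) ≈ 0.3073
After 'present': normaliser = 0.65·0.1453 + 0.7·0.5475 + 0.25·0.3073; P(author P) ≈ 0.1703, P(author J) ≈ 0.6912, P(author Q) ≈ 0.1385
After 'absent': normaliser = 0.35·0.1703 + 0.3·0.6912 + 0.75·0.1385; P(author P) ≈ 0.1607, P(author J) ≈ 0.5591, P(author Q) ≈ 0.2802
After 'present': normaliser = 0.65·0.1607 + 0.7·0.5591 + 0.25·0.2802; P(author P) ≈ 0.1846, P(author J) ≈ 0.6916, P(author Q) ≈ 0.1238
After 'absent': normaliser = 0.35·0.1846 + 0.3·0.6916 + 0.75·0.1238; P(author P) ≈ 0.1770, P(author J) ≈ 0.5686, P(author Q) ≈ 0.2544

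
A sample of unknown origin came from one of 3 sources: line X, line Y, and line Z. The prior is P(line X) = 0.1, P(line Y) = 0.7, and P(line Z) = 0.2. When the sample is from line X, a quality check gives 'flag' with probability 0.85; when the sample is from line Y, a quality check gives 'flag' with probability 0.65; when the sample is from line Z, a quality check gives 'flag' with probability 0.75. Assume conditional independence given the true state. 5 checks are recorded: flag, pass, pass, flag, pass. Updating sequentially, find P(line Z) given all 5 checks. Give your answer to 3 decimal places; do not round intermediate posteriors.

After 'flag': normaliser = 0.85·0.1000 + 0.65·0.7000 + 0.75·0.2000; P(line X) ≈ 0.1232, P(line Y) ≈ 0.6594, P(line Z) ≈ 0.2174
After 'pass': normaliser = 0.15·0.1232 + 0.35·0.6594 + 0.25·0.2174; P(line X) ≈ 0.0609, P(line Y) ≈ 0.7601, P(line Z) ≈ 0.1790
After 'pass': normaliser = 0.15·0.0609 + 0.35·0.7601 + 0.25·0.1790; P(line X) ≈ 0.0285, P(line Y) ≈ 0.8316, P(line Z) ≈ 0.1399
After 'flag': normaliser = 0.85·0.0285 + 0.65·0.8316 + 0.75·0.1399; P(line X) ≈ 0.0362, P(line Y) ≈ 0.8071, P(line Z) ≈ 0.1566
After 'pass': normaliser = 0.15·0.0362 + 0.35·0.8071 + 0.25·0.1566; P(line X) ≈ 0.0166, P(line Y) ≈ 0.8637, P(line Z) ≈ 0.1197

0.120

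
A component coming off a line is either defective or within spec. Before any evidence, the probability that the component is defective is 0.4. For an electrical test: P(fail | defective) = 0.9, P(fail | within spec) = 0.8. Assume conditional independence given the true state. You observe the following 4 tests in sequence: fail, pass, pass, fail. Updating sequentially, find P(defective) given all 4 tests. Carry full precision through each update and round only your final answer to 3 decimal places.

0.174

After 'fail': P(defective) = 0.9·0.4000 / (0.9·0.4000 + 0.8·0.6000) ≈ 0.4286
After 'pass': P(defective) = 0.1·0.4286 / (0.1·0.4286 + 0.2·0.5714) ≈ 0.2727
After 'pass': P(defective) = 0.1·0.2727 / (0.1·0.2727 + 0.2·0.7273) ≈ 0.1579
After 'fail': P(defective) = 0.9·0.1579 / (0.9·0.1579 + 0.8·0.8421) ≈ 0.1742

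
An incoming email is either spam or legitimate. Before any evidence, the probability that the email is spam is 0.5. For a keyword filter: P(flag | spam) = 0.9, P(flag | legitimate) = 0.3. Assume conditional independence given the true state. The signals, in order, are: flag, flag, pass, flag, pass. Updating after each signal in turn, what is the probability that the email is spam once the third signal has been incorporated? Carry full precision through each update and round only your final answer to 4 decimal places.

0.5625

Apply Bayes' rule sequentially, carrying P(spam) forward.
After 'flag': P(spam) = 0.9·0.5000 / (0.9·0.5000 + 0.3·0.5000) ≈ 0.7500
After 'flag': P(spam) = 0.9·0.7500 / (0.9·0.7500 + 0.3·0.2500) ≈ 0.9000
After 'pass': P(spam) = 0.1·0.9000 / (0.1·0.9000 + 0.7·0.1000) ≈ 0.5625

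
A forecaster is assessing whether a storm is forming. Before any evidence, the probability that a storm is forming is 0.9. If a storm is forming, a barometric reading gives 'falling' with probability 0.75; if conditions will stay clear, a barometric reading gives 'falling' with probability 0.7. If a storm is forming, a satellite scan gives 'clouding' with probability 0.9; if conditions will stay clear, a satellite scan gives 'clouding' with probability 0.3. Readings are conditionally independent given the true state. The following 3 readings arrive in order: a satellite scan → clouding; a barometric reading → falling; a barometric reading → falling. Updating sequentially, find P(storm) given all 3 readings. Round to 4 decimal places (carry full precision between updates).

0.9687

After a satellite scan='clouding': P(storm) = 0.9·0.9000 / (0.9·0.9000 + 0.3·0.1000) ≈ 0.9643
After a barometric reading='falling': P(storm) = 0.75·0.9643 / (0.75·0.9643 + 0.7·0.0357) ≈ 0.9666
After a barometric reading='falling': P(storm) = 0.75·0.9666 / (0.75·0.9666 + 0.7·0.0334) ≈ 0.9687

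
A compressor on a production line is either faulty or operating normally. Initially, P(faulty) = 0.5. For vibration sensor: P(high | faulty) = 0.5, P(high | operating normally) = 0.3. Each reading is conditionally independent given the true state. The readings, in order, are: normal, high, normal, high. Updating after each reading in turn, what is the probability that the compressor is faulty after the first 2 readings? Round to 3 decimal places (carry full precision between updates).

0.543

After 'normal': P(faulty) = 0.5·0.5000 / (0.5·0.5000 + 0.7·0.5000) ≈ 0.4167
After 'high': P(faulty) = 0.5·0.4167 / (0.5·0.4167 + 0.3·0.5833) ≈ 0.5435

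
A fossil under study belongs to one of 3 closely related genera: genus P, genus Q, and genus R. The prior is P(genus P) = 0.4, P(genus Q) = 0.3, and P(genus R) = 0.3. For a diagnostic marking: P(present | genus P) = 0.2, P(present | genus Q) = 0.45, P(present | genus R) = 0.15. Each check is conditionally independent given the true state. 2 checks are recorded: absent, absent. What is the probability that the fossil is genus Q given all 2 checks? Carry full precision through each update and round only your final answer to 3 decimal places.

0.161

After 'absent': normaliser = 0.8·0.4000 + 0.55·0.3000 + 0.85·0.3000; P(genus P) ≈ 0.4324, P(genus Q) ≈ 0.2230, P(genus R) ≈ 0.3446
After 'absent': normaliser = 0.8·0.4324 + 0.55·0.2230 + 0.85·0.3446; P(genus P) ≈ 0.4543, P(genus Q) ≈ 0.1610, P(genus R) ≈ 0.3846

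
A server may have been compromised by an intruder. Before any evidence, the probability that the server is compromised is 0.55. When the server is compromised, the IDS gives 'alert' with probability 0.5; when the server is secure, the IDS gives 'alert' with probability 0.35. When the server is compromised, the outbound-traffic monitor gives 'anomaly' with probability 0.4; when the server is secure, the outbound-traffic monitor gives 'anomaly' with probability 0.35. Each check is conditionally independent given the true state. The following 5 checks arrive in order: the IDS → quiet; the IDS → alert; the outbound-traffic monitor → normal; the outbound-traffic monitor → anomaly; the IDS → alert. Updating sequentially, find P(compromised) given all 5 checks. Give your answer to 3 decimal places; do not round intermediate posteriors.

Apply Bayes' rule sequentially, carrying P(compromised) forward.
After the IDS='quiet': P(compromised) = 0.5·0.5500 / (0.5·0.5500 + 0.65·0.4500) ≈ 0.4846
After the IDS='alert': P(compromised) = 0.5·0.4846 / (0.5·0.4846 + 0.35·0.5154) ≈ 0.5732
After the outbound-traffic monitor='normal': P(compromised) = 0.6·0.5732 / (0.6·0.5732 + 0.65·0.4268) ≈ 0.5535
After the outbound-traffic monitor='anomaly': P(compromised) = 0.4·0.5535 / (0.4·0.5535 + 0.35·0.4465) ≈ 0.5862
After the IDS='alert': P(compromised) = 0.5·0.5862 / (0.5·0.5862 + 0.35·0.4138) ≈ 0.6693

0.669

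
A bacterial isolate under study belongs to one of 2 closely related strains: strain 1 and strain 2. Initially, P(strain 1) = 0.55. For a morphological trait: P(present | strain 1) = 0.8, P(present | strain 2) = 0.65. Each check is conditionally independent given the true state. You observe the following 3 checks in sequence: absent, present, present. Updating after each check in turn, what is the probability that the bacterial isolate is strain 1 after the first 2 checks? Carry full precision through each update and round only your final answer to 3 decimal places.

After 'absent': P(strain 1) = 0.2·0.5500 / (0.2·0.5500 + 0.35·0.4500) ≈ 0.4112
After 'present': P(strain 1) = 0.8·0.4112 / (0.8·0.4112 + 0.65·0.5888) ≈ 0.4622

0.462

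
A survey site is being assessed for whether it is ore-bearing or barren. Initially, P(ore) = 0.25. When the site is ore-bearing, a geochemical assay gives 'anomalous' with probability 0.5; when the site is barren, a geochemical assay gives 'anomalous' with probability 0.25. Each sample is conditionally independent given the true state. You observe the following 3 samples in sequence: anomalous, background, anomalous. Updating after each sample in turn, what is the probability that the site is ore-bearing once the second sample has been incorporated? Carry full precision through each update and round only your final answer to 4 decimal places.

Apply Bayes' rule sequentially, carrying P(ore) forward.
After 'anomalous': P(ore) = 0.5·0.2500 / (0.5·0.2500 + 0.25·0.7500) ≈ 0.4000
After 'background': P(ore) = 0.5·0.4000 / (0.5·0.4000 + 0.75·0.6000) ≈ 0.3077

0.3077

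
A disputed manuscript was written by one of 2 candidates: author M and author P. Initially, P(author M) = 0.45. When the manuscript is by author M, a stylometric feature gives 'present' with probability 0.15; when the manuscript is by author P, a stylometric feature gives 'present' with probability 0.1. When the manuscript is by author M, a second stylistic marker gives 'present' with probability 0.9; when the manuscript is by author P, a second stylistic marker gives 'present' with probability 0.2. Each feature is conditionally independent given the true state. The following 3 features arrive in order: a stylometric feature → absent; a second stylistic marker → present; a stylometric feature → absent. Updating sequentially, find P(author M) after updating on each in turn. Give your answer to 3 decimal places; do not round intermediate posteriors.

0.767

After a stylometric feature='absent': P(author M) = 0.85·0.4500 / (0.85·0.4500 + 0.9·0.5500) ≈ 0.4359
After a second stylistic marker='present': P(author M) = 0.9·0.4359 / (0.9·0.4359 + 0.2·0.5641) ≈ 0.7766
After a stylometric feature='absent': P(author M) = 0.85·0.7766 / (0.85·0.7766 + 0.9·0.2234) ≈ 0.7666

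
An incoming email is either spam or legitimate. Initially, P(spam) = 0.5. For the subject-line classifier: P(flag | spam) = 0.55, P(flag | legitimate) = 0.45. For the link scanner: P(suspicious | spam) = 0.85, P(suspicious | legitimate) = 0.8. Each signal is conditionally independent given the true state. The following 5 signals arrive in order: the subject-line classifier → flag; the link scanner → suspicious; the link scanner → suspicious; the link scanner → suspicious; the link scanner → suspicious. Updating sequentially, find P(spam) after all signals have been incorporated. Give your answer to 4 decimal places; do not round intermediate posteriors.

0.6090

After the subject-line classifier='flag': P(spam) = 0.55·0.5000 / (0.55·0.5000 + 0.45·0.5000) ≈ 0.5500
After the link scanner='suspicious': P(spam) = 0.85·0.5500 / (0.85·0.5500 + 0.8·0.4500) ≈ 0.5650
After the link scanner='suspicious': P(spam) = 0.85·0.5650 / (0.85·0.5650 + 0.8·0.4350) ≈ 0.5798
After the link scanner='suspicious': P(spam) = 0.85·0.5798 / (0.85·0.5798 + 0.8·0.4202) ≈ 0.5945
After the link scanner='suspicious': P(spam) = 0.85·0.5945 / (0.85·0.5945 + 0.8·0.4055) ≈ 0.6090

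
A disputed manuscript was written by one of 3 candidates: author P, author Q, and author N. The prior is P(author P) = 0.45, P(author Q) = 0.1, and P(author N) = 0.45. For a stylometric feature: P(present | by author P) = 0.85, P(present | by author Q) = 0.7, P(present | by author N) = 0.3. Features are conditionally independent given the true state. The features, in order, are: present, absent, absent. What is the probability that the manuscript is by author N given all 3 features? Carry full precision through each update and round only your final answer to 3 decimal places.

0.816

Each posterior becomes the prior for the next update.
After 'present': normaliser = 0.85·0.4500 + 0.7·0.1000 + 0.3·0.4500; P(author P) ≈ 0.6511, P(author Q) ≈ 0.1191, P(author N) ≈ 0.2298
After 'absent': normaliser = 0.15·0.6511 + 0.3·0.1191 + 0.7·0.2298; P(author P) ≈ 0.3319, P(author Q) ≈ 0.1215, P(author N) ≈ 0.5466
After 'absent': normaliser = 0.15·0.3319 + 0.3·0.1215 + 0.7·0.5466; P(author P) ≈ 0.1062, P(author Q) ≈ 0.0777, P(author N) ≈ 0.8161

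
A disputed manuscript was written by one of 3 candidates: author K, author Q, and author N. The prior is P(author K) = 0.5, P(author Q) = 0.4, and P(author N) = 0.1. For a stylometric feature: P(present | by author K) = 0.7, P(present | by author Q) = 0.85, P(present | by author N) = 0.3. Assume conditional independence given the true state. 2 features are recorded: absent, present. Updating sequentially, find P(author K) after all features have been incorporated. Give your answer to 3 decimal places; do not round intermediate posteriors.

0.593

Each posterior becomes the prior for the next update.
After 'absent': normaliser = 0.3·0.5000 + 0.15·0.4000 + 0.7·0.1000; P(author K) ≈ 0.5357, P(author Q) ≈ 0.2143, P(author N) ≈ 0.2500
After 'present': normaliser = 0.7·0.5357 + 0.85·0.2143 + 0.3·0.2500; P(author K) ≈ 0.5932, P(author Q) ≈ 0.2881, P(author N) ≈ 0.1186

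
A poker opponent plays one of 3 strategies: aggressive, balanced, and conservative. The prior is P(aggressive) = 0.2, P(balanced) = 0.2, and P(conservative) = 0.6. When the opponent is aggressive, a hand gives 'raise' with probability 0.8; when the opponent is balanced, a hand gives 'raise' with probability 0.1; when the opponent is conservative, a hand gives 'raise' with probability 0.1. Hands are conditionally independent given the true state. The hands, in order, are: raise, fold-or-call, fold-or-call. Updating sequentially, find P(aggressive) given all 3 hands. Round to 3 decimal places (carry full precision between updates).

0.090

After 'raise': normaliser = 0.8·0.2000 + 0.1·0.2000 + 0.1·0.6000; P(aggressive) ≈ 0.6667, P(balanced) ≈ 0.0833, P(conservative) ≈ 0.2500
After 'fold-or-call': normaliser = 0.2·0.6667 + 0.9·0.0833 + 0.9·0.2500; P(aggressive) ≈ 0.3077, P(balanced) ≈ 0.1731, P(conservative) ≈ 0.5192
After 'fold-or-call': normaliser = 0.2·0.3077 + 0.9·0.1731 + 0.9·0.5192; P(aggressive) ≈ 0.0899, P(balanced) ≈ 0.2275, P(conservative) ≈ 0.6826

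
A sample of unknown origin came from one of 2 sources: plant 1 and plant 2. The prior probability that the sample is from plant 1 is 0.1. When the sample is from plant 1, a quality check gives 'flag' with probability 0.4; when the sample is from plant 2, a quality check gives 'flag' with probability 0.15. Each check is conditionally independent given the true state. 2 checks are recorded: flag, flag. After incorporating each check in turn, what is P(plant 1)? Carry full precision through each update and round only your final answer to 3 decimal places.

0.441

Apply Bayes' rule sequentially, carrying P(plant 1) forward.
After 'flag': P(plant 1) = 0.4·0.1000 / (0.4·0.1000 + 0.15·0.9000) ≈ 0.2286
After 'flag': P(plant 1) = 0.4·0.2286 / (0.4·0.2286 + 0.15·0.7714) ≈ 0.4414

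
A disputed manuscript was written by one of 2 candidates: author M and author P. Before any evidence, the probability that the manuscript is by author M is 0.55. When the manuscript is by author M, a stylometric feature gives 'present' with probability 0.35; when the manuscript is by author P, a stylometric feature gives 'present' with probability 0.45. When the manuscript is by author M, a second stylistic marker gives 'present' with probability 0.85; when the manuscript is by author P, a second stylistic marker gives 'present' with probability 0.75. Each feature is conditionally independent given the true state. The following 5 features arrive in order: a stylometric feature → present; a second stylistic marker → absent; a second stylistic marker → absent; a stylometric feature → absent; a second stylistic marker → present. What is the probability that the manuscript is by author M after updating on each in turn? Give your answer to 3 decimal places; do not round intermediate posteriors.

0.314

Each posterior becomes the prior for the next update.
After a stylometric feature='present': P(author M) = 0.35·0.5500 / (0.35·0.5500 + 0.45·0.4500) ≈ 0.4873
After a second stylistic marker='absent': P(author M) = 0.15·0.4873 / (0.15·0.4873 + 0.25·0.5127) ≈ 0.3632
After a second stylistic marker='absent': P(author M) = 0.15·0.3632 / (0.15·0.3632 + 0.25·0.6368) ≈ 0.2550
After a stylometric feature='absent': P(author M) = 0.65·0.2550 / (0.65·0.2550 + 0.55·0.7450) ≈ 0.2880
After a second stylistic marker='present': P(author M) = 0.85·0.2880 / (0.85·0.2880 + 0.75·0.7120) ≈ 0.3143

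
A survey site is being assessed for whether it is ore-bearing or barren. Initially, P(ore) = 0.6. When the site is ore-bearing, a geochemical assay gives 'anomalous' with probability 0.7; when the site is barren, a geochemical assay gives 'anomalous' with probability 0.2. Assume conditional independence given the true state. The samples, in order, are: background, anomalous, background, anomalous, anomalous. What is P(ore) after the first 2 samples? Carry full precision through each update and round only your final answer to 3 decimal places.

After 'background': P(ore) = 0.3·0.6000 / (0.3·0.6000 + 0.8·0.4000) ≈ 0.3600
After 'anomalous': P(ore) = 0.7·0.3600 / (0.7·0.3600 + 0.2·0.6400) ≈ 0.6632

0.663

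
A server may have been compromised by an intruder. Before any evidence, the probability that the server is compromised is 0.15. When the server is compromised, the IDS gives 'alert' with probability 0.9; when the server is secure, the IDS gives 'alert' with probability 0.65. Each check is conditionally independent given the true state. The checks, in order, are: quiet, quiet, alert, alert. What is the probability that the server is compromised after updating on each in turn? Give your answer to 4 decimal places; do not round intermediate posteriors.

0.0269

Each posterior becomes the prior for the next update.
After 'quiet': P(compromised) = 0.1·0.1500 / (0.1·0.1500 + 0.35·0.8500) ≈ 0.0480
After 'quiet': P(compromised) = 0.1·0.0480 / (0.1·0.0480 + 0.35·0.9520) ≈ 0.0142
After 'alert': P(compromised) = 0.9·0.0142 / (0.9·0.0142 + 0.65·0.9858) ≈ 0.0196
After 'alert': P(compromised) = 0.9·0.0196 / (0.9·0.0196 + 0.65·0.9804) ≈ 0.0269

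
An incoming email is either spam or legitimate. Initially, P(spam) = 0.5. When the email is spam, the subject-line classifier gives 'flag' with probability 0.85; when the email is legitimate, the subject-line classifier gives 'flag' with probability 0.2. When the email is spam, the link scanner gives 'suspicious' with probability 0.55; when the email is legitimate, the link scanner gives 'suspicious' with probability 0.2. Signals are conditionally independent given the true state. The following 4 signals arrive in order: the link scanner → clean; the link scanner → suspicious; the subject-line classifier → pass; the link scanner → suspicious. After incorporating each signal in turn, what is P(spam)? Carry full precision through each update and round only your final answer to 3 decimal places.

0.444

Each posterior becomes the prior for the next update.
After the link scanner='clean': P(spam) = 0.45·0.5000 / (0.45·0.5000 + 0.8·0.5000) ≈ 0.3600
After the link scanner='suspicious': P(spam) = 0.55·0.3600 / (0.55·0.3600 + 0.2·0.6400) ≈ 0.6074
After the subject-line classifier='pass': P(spam) = 0.15·0.6074 / (0.15·0.6074 + 0.8·0.3926) ≈ 0.2248
After the link scanner='suspicious': P(spam) = 0.55·0.2248 / (0.55·0.2248 + 0.2·0.7752) ≈ 0.4437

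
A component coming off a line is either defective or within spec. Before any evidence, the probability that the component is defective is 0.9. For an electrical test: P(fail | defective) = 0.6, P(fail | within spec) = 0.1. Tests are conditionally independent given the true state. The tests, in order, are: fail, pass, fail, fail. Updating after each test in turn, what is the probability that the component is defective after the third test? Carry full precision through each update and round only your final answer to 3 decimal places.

0.993

After 'fail': P(defective) = 0.6·0.9000 / (0.6·0.9000 + 0.1·0.1000) ≈ 0.9818
After 'pass': P(defective) = 0.4·0.9818 / (0.4·0.9818 + 0.9·0.0182) ≈ 0.9600
After 'fail': P(defective) = 0.6·0.9600 / (0.6·0.9600 + 0.1·0.0400) ≈ 0.9931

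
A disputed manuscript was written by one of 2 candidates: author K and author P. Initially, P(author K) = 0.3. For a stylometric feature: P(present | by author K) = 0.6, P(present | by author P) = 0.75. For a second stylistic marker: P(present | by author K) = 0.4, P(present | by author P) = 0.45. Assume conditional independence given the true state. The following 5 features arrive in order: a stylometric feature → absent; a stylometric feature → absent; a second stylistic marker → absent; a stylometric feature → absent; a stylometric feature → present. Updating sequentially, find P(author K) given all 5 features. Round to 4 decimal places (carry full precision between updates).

0.6051

After a stylometric feature='absent': P(author K) = 0.4·0.3000 / (0.4·0.3000 + 0.25·0.7000) ≈ 0.4068
After a stylometric feature='absent': P(author K) = 0.4·0.4068 / (0.4·0.4068 + 0.25·0.5932) ≈ 0.5232
After a second stylistic marker='absent': P(author K) = 0.6·0.5232 / (0.6·0.5232 + 0.55·0.4768) ≈ 0.5448
After a stylometric feature='absent': P(author K) = 0.4·0.5448 / (0.4·0.5448 + 0.25·0.4552) ≈ 0.6569
After a stylometric feature='present': P(author K) = 0.6·0.6569 / (0.6·0.6569 + 0.75·0.3431) ≈ 0.6051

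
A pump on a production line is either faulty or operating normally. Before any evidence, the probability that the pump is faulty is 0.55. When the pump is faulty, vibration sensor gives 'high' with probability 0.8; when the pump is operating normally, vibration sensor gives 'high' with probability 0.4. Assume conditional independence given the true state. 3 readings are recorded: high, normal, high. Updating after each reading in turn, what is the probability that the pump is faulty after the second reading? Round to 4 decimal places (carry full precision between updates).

0.4490

After 'high': P(faulty) = 0.8·0.5500 / (0.8·0.5500 + 0.4·0.4500) ≈ 0.7097
After 'normal': P(faulty) = 0.2·0.7097 / (0.2·0.7097 + 0.6·0.2903) ≈ 0.4490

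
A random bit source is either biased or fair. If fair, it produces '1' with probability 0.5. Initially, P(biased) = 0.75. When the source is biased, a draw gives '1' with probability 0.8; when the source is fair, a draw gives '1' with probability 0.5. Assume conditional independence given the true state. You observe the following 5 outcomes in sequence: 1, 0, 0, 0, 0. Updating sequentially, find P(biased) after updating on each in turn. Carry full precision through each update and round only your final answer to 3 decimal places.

After '1': P(biased) = 0.8·0.7500 / (0.8·0.7500 + 0.5·0.2500) ≈ 0.8276
After '0': P(biased) = 0.2·0.8276 / (0.2·0.8276 + 0.5·0.1724) ≈ 0.6575
After '0': P(biased) = 0.2·0.6575 / (0.2·0.6575 + 0.5·0.3425) ≈ 0.4344
After '0': P(biased) = 0.2·0.4344 / (0.2·0.4344 + 0.5·0.5656) ≈ 0.2350
After '0': P(biased) = 0.2·0.2350 / (0.2·0.2350 + 0.5·0.7650) ≈ 0.1094

0.109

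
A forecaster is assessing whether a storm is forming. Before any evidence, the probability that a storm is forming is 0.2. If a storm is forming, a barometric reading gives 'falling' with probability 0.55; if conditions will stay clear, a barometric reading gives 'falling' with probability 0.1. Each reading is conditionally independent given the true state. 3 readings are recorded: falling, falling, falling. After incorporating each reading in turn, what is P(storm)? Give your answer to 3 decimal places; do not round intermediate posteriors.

After 'falling': P(storm) = 0.55·0.2000 / (0.55·0.2000 + 0.1·0.8000) ≈ 0.5789
After 'falling': P(storm) = 0.55·0.5789 / (0.55·0.5789 + 0.1·0.4211) ≈ 0.8832
After 'falling': P(storm) = 0.55·0.8832 / (0.55·0.8832 + 0.1·0.1168) ≈ 0.9765

0.977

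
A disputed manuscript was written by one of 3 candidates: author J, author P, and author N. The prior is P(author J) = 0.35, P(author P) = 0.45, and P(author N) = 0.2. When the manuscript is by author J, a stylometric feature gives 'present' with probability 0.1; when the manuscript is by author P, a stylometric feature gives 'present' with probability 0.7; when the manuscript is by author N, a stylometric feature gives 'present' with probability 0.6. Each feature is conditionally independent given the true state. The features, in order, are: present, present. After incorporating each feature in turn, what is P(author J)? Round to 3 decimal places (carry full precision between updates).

After 'present': normaliser = 0.1·0.3500 + 0.7·0.4500 + 0.6·0.2000; P(author J) ≈ 0.0745, P(author P) ≈ 0.6702, P(author N) ≈ 0.2553
After 'present': normaliser = 0.1·0.0745 + 0.7·0.6702 + 0.6·0.2553; P(author J) ≈ 0.0118, P(author P) ≈ 0.7449, P(author N) ≈ 0.2432

0.012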